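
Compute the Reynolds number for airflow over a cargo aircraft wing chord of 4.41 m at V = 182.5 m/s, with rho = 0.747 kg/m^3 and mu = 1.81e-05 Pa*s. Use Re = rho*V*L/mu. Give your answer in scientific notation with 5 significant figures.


Step 1: Numerator = rho * V * L = 0.747 * 182.5 * 4.41 = 601.204275
Step 2: Re = 601.204275 / 1.81e-05
Step 3: Re = 3.3216e+07

3.3216e+07


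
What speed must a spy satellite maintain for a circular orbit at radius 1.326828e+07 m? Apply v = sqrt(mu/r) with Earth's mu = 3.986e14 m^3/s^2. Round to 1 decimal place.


Step 1: mu / r = 3.986e14 / 1.326828e+07 = 30041572.8339
Step 2: v = sqrt(30041572.8339) = 5481.0 m/s

5481.0


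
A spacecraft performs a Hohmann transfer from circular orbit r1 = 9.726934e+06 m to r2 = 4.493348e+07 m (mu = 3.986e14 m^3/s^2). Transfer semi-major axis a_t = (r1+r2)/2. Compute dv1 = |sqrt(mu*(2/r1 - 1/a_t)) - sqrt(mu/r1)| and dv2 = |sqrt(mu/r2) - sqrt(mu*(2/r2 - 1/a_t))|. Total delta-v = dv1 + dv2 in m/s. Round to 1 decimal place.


Step 1: Transfer semi-major axis a_t = (9.726934e+06 + 4.493348e+07) / 2 = 2.733021e+07 m
Step 2: v1 (circular at r1) = sqrt(mu/r1) = 6401.48 m/s
Step 3: v_t1 = sqrt(mu*(2/r1 - 1/a_t)) = 8208.13 m/s
Step 4: dv1 = |8208.13 - 6401.48| = 1806.65 m/s
Step 5: v2 (circular at r2) = 2978.4 m/s, v_t2 = 1776.85 m/s
Step 6: dv2 = |2978.4 - 1776.85| = 1201.56 m/s
Step 7: Total delta-v = 1806.65 + 1201.56 = 3008.2 m/s

3008.2


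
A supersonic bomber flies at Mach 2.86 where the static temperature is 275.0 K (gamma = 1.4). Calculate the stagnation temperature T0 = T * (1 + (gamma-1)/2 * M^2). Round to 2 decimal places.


Step 1: (gamma-1)/2 = 0.2
Step 2: M^2 = 8.1796
Step 3: 1 + 0.2 * 8.1796 = 2.63592
Step 4: T0 = 275.0 * 2.63592 = 724.88 K

724.88


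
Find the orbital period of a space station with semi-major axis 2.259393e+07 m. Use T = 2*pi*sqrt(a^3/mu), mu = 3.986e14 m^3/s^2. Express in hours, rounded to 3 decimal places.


Step 1: a^3 / mu = 1.153388e+22 / 3.986e14 = 2.893597e+07
Step 2: sqrt(2.893597e+07) = 5379.2165 s
Step 3: T = 2*pi * 5379.2165 = 33798.61 s
Step 4: T in hours = 33798.61 / 3600 = 9.389 hours

9.389


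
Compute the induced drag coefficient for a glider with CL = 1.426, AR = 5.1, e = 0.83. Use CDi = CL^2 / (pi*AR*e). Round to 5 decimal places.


Step 1: CL^2 = 1.426^2 = 2.033476
Step 2: pi * AR * e = 3.14159 * 5.1 * 0.83 = 13.298362
Step 3: CDi = 2.033476 / 13.298362 = 0.15291

0.15291


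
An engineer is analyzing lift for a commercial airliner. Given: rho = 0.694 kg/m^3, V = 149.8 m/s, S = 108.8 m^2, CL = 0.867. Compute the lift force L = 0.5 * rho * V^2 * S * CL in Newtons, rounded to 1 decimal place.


Step 1: Calculate dynamic pressure q = 0.5 * 0.694 * 149.8^2 = 0.5 * 0.694 * 22440.04 = 7786.6939 Pa
Step 2: Multiply by wing area and lift coefficient: L = 7786.6939 * 108.8 * 0.867
Step 3: L = 847192.2941 * 0.867 = 734515.7 N

734515.7


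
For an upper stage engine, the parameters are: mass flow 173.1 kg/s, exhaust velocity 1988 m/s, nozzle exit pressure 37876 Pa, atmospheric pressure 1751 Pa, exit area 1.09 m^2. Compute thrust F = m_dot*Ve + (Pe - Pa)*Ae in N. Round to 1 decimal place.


Step 1: Momentum thrust = m_dot * Ve = 173.1 * 1988 = 344122.8 N
Step 2: Pressure thrust = (Pe - Pa) * Ae = (37876 - 1751) * 1.09 = 39376.25 N
Step 3: Total thrust F = 344122.8 + 39376.25 = 383499.1 N

383499.1


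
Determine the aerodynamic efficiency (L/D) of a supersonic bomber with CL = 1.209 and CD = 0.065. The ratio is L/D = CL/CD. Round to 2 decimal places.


Step 1: L/D = CL / CD = 1.209 / 0.065
Step 2: L/D = 18.60

18.60


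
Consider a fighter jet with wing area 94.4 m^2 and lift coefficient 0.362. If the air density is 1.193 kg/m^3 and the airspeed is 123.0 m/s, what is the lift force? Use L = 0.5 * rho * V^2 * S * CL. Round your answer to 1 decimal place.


Step 1: Calculate dynamic pressure q = 0.5 * 1.193 * 123.0^2 = 0.5 * 1.193 * 15129.0 = 9024.4485 Pa
Step 2: Multiply by wing area and lift coefficient: L = 9024.4485 * 94.4 * 0.362
Step 3: L = 851907.9384 * 0.362 = 308390.7 N

308390.7


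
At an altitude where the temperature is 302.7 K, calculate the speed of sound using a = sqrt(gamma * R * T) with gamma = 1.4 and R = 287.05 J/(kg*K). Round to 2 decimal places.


Step 1: gamma * R * T = 1.4 * 287.05 * 302.7 = 121646.049
Step 2: a = sqrt(121646.049) = 348.78 m/s

348.78


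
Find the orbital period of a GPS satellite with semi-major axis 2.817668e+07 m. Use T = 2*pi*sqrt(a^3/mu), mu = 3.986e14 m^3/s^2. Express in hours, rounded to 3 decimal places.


Step 1: a^3 / mu = 2.237018e+22 / 3.986e14 = 5.612187e+07
Step 2: sqrt(5.612187e+07) = 7491.4534 s
Step 3: T = 2*pi * 7491.4534 = 47070.19 s
Step 4: T in hours = 47070.19 / 3600 = 13.075 hours

13.075


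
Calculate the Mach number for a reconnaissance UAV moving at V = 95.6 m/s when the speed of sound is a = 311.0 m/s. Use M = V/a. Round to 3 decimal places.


Step 1: M = V / a = 95.6 / 311.0
Step 2: M = 0.307

0.307


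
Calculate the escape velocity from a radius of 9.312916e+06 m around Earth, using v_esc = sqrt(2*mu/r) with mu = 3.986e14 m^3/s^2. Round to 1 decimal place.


Step 1: 2*mu/r = 2 * 3.986e14 / 9.312916e+06 = 85601545.2088
Step 2: v_esc = sqrt(85601545.2088) = 9252.1 m/s

9252.1


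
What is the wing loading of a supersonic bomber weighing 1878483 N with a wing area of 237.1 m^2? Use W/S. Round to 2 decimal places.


Step 1: Wing loading = W / S = 1878483 / 237.1
Step 2: Wing loading = 7922.75 N/m^2

7922.75


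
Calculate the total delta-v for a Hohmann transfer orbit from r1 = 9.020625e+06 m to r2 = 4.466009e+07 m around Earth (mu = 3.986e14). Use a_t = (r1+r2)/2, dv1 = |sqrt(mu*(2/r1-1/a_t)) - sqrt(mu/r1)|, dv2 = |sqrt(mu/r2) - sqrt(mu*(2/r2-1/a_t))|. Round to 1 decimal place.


Step 1: Transfer semi-major axis a_t = (9.020625e+06 + 4.466009e+07) / 2 = 2.684036e+07 m
Step 2: v1 (circular at r1) = sqrt(mu/r1) = 6647.38 m/s
Step 3: v_t1 = sqrt(mu*(2/r1 - 1/a_t)) = 8574.64 m/s
Step 4: dv1 = |8574.64 - 6647.38| = 1927.26 m/s
Step 5: v2 (circular at r2) = 2987.51 m/s, v_t2 = 1731.94 m/s
Step 6: dv2 = |2987.51 - 1731.94| = 1255.57 m/s
Step 7: Total delta-v = 1927.26 + 1255.57 = 3182.8 m/s

3182.8


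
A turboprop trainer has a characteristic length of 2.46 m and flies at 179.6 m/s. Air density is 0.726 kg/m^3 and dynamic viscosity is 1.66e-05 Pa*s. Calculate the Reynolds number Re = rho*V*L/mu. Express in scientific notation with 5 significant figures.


Step 1: Numerator = rho * V * L = 0.726 * 179.6 * 2.46 = 320.758416
Step 2: Re = 320.758416 / 1.66e-05
Step 3: Re = 1.9323e+07

1.9323e+07


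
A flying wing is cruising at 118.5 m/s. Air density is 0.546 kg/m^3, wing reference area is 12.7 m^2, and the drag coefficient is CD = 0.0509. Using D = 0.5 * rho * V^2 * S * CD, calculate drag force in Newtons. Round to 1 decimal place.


Step 1: Dynamic pressure q = 0.5 * 0.546 * 118.5^2 = 3833.5343 Pa
Step 2: Drag D = q * S * CD = 3833.5343 * 12.7 * 0.0509
Step 3: D = 2478.1 N

2478.1


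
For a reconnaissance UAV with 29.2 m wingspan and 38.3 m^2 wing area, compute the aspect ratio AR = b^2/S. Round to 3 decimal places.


Step 1: b^2 = 29.2^2 = 852.64
Step 2: AR = 852.64 / 38.3 = 22.262

22.262


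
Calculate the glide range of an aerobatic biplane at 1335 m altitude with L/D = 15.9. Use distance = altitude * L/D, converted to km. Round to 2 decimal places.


Step 1: Glide distance = altitude * L/D = 1335 * 15.9 = 21226.5 m
Step 2: Convert to km: 21226.5 / 1000 = 21.23 km

21.23


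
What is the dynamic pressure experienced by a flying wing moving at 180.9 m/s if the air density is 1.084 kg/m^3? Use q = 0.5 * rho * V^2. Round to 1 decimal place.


Step 1: V^2 = 180.9^2 = 32724.81
Step 2: q = 0.5 * 1.084 * 32724.81
Step 3: q = 17736.8 Pa

17736.8


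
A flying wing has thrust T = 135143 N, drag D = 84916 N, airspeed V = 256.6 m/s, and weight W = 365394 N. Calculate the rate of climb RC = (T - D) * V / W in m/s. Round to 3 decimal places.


Step 1: Excess thrust = T - D = 135143 - 84916 = 50227 N
Step 2: Excess power = 50227 * 256.6 = 12888248.2 W
Step 3: RC = 12888248.2 / 365394 = 35.272 m/s

35.272


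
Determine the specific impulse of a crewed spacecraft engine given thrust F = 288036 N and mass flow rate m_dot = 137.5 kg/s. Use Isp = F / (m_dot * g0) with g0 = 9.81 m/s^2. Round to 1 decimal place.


Step 1: m_dot * g0 = 137.5 * 9.81 = 1348.88
Step 2: Isp = 288036 / 1348.88 = 213.5 s

213.5


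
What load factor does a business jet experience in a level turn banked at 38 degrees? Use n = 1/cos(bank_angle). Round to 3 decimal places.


Step 1: Convert 38 degrees to radians = 0.663225
Step 2: cos(38 deg) = 0.788011
Step 3: n = 1 / 0.788011 = 1.269

1.269


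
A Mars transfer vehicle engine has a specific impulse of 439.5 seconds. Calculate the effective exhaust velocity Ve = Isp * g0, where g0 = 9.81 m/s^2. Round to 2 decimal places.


Step 1: Ve = Isp * g0 = 439.5 * 9.81
Step 2: Ve = 4311.50 m/s

4311.50


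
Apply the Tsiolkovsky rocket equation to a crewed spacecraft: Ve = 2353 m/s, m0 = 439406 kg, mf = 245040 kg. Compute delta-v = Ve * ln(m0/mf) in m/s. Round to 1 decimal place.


Step 1: Mass ratio m0/mf = 439406 / 245040 = 1.793201
Step 2: ln(1.793201) = 0.584002
Step 3: delta-v = 2353 * 0.584002 = 1374.2 m/s

1374.2


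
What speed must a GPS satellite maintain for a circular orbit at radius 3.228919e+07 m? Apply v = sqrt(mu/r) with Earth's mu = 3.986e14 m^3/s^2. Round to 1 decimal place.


Step 1: mu / r = 3.986e14 / 3.228919e+07 = 12344688.7333
Step 2: v = sqrt(12344688.7333) = 3513.5 m/s

3513.5


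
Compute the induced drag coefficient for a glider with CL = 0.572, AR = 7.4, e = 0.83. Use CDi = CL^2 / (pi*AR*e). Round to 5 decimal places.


Step 1: CL^2 = 0.572^2 = 0.327184
Step 2: pi * AR * e = 3.14159 * 7.4 * 0.83 = 19.295662
Step 3: CDi = 0.327184 / 19.295662 = 0.01696

0.01696


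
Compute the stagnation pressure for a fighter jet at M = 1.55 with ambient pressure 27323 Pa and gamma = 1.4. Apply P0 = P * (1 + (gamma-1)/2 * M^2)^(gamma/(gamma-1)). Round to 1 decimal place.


Step 1: (gamma-1)/2 * M^2 = 0.2 * 2.4025 = 0.4805
Step 2: 1 + 0.4805 = 1.4805
Step 3: Exponent gamma/(gamma-1) = 3.5
Step 4: P0 = 27323 * 1.4805^3.5 = 107884.2 Pa

107884.2


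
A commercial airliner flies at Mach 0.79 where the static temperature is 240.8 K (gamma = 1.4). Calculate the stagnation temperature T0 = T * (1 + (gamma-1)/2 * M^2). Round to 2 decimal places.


Step 1: (gamma-1)/2 = 0.2
Step 2: M^2 = 0.6241
Step 3: 1 + 0.2 * 0.6241 = 1.12482
Step 4: T0 = 240.8 * 1.12482 = 270.86 K

270.86


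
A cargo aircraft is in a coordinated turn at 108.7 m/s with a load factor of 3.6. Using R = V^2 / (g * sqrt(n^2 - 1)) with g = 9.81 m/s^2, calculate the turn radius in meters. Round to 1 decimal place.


Step 1: V^2 = 108.7^2 = 11815.69
Step 2: n^2 - 1 = 3.6^2 - 1 = 11.96
Step 3: sqrt(11.96) = 3.458323
Step 4: R = 11815.69 / (9.81 * 3.458323) = 348.3 m

348.3


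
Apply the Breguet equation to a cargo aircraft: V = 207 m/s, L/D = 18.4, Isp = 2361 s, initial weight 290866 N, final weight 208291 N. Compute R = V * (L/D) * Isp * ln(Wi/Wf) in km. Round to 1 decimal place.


Step 1: Coefficient = V * (L/D) * Isp = 207 * 18.4 * 2361 = 8992576.8 m
Step 2: Wi/Wf = 290866 / 208291 = 1.396441
Step 3: ln(1.396441) = 0.333927
Step 4: R = 8992576.8 * 0.333927 = 3002860.1 m = 3002.9 km

3002.9


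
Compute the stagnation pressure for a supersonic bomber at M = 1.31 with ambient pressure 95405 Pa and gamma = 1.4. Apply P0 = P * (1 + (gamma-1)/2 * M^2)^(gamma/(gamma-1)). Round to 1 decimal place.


Step 1: (gamma-1)/2 * M^2 = 0.2 * 1.7161 = 0.34322
Step 2: 1 + 0.34322 = 1.34322
Step 3: Exponent gamma/(gamma-1) = 3.5
Step 4: P0 = 95405 * 1.34322^3.5 = 267970.0 Pa

267970.0


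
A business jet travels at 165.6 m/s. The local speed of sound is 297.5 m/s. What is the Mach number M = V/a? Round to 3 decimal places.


Step 1: M = V / a = 165.6 / 297.5
Step 2: M = 0.557

0.557


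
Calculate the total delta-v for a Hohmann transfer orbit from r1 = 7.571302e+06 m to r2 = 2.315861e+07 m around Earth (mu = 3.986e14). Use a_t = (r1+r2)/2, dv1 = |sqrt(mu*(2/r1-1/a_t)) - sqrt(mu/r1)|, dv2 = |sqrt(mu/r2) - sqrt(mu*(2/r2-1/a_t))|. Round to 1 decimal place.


Step 1: Transfer semi-major axis a_t = (7.571302e+06 + 2.315861e+07) / 2 = 1.536496e+07 m
Step 2: v1 (circular at r1) = sqrt(mu/r1) = 7255.77 m/s
Step 3: v_t1 = sqrt(mu*(2/r1 - 1/a_t)) = 8907.87 m/s
Step 4: dv1 = |8907.87 - 7255.77| = 1652.1 m/s
Step 5: v2 (circular at r2) = 4148.7 m/s, v_t2 = 2912.27 m/s
Step 6: dv2 = |4148.7 - 2912.27| = 1236.43 m/s
Step 7: Total delta-v = 1652.1 + 1236.43 = 2888.5 m/s

2888.5


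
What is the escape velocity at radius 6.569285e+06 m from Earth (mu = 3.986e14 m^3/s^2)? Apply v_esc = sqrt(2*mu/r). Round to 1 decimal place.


Step 1: 2*mu/r = 2 * 3.986e14 / 6.569285e+06 = 121352628.178
Step 2: v_esc = sqrt(121352628.178) = 11016.0 m/s

11016.0


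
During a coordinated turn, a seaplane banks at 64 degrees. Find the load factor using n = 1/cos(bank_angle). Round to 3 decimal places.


Step 1: Convert 64 degrees to radians = 1.117011
Step 2: cos(64 deg) = 0.438371
Step 3: n = 1 / 0.438371 = 2.281

2.281


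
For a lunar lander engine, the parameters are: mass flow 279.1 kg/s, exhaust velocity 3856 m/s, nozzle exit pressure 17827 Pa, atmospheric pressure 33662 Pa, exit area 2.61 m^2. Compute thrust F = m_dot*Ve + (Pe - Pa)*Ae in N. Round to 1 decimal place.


Step 1: Momentum thrust = m_dot * Ve = 279.1 * 3856 = 1076209.6 N
Step 2: Pressure thrust = (Pe - Pa) * Ae = (17827 - 33662) * 2.61 = -41329.35 N
Step 3: Total thrust F = 1076209.6 + -41329.35 = 1034880.3 N

1034880.3


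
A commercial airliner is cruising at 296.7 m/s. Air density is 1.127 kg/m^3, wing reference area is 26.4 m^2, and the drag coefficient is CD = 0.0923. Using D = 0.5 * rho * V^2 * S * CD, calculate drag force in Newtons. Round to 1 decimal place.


Step 1: Dynamic pressure q = 0.5 * 1.127 * 296.7^2 = 49605.4065 Pa
Step 2: Drag D = q * S * CD = 49605.4065 * 26.4 * 0.0923
Step 3: D = 120874.5 N

120874.5


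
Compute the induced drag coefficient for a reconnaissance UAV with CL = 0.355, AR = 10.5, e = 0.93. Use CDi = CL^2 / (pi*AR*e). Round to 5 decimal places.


Step 1: CL^2 = 0.355^2 = 0.126025
Step 2: pi * AR * e = 3.14159 * 10.5 * 0.93 = 30.677652
Step 3: CDi = 0.126025 / 30.677652 = 0.00411

0.00411


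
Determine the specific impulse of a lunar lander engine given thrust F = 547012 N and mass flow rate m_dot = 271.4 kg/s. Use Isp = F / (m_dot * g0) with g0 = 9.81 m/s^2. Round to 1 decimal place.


Step 1: m_dot * g0 = 271.4 * 9.81 = 2662.43
Step 2: Isp = 547012 / 2662.43 = 205.5 s

205.5


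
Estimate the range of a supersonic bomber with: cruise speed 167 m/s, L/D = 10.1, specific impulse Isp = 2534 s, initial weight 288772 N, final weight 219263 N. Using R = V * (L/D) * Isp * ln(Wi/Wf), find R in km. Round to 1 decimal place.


Step 1: Coefficient = V * (L/D) * Isp = 167 * 10.1 * 2534 = 4274097.8 m
Step 2: Wi/Wf = 288772 / 219263 = 1.317012
Step 3: ln(1.317012) = 0.275366
Step 4: R = 4274097.8 * 0.275366 = 1176939.2 m = 1176.9 km

1176.9


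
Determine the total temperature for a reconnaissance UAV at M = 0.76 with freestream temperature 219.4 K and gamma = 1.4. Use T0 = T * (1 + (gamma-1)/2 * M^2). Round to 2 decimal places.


Step 1: (gamma-1)/2 = 0.2
Step 2: M^2 = 0.5776
Step 3: 1 + 0.2 * 0.5776 = 1.11552
Step 4: T0 = 219.4 * 1.11552 = 244.75 K

244.75


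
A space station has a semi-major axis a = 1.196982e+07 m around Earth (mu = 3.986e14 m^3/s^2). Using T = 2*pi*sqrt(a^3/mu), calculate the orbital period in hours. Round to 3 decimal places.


Step 1: a^3 / mu = 1.714995e+21 / 3.986e14 = 4.302546e+06
Step 2: sqrt(4.302546e+06) = 2074.258 s
Step 3: T = 2*pi * 2074.258 = 13032.95 s
Step 4: T in hours = 13032.95 / 3600 = 3.620 hours

3.620


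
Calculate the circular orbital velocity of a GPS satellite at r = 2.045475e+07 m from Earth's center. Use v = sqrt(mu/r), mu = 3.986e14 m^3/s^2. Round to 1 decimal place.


Step 1: mu / r = 3.986e14 / 2.045475e+07 = 19486916.2419
Step 2: v = sqrt(19486916.2419) = 4414.4 m/s

4414.4


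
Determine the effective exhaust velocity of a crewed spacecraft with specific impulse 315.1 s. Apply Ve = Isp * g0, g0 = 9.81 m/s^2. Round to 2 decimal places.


Step 1: Ve = Isp * g0 = 315.1 * 9.81
Step 2: Ve = 3091.13 m/s

3091.13


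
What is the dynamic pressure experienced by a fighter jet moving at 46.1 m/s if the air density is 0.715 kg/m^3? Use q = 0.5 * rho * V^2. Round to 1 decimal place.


Step 1: V^2 = 46.1^2 = 2125.21
Step 2: q = 0.5 * 0.715 * 2125.21
Step 3: q = 759.8 Pa

759.8


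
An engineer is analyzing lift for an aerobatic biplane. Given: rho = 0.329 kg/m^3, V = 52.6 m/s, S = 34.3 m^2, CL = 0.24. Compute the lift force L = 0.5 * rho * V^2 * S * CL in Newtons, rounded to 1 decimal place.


Step 1: Calculate dynamic pressure q = 0.5 * 0.329 * 52.6^2 = 0.5 * 0.329 * 2766.76 = 455.132 Pa
Step 2: Multiply by wing area and lift coefficient: L = 455.132 * 34.3 * 0.24
Step 3: L = 15611.0283 * 0.24 = 3746.6 N

3746.6


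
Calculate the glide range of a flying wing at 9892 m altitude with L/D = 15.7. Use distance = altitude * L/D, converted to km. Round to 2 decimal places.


Step 1: Glide distance = altitude * L/D = 9892 * 15.7 = 155304.4 m
Step 2: Convert to km: 155304.4 / 1000 = 155.30 km

155.30


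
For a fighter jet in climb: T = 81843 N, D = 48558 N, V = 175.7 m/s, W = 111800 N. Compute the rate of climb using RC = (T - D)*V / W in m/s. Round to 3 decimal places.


Step 1: Excess thrust = T - D = 81843 - 48558 = 33285 N
Step 2: Excess power = 33285 * 175.7 = 5848174.5 W
Step 3: RC = 5848174.5 / 111800 = 52.309 m/s

52.309


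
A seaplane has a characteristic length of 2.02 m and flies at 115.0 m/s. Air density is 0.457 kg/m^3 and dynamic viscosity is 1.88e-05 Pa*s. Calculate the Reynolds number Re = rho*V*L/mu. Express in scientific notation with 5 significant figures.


Step 1: Numerator = rho * V * L = 0.457 * 115.0 * 2.02 = 106.1611
Step 2: Re = 106.1611 / 1.88e-05
Step 3: Re = 5.6469e+06

5.6469e+06


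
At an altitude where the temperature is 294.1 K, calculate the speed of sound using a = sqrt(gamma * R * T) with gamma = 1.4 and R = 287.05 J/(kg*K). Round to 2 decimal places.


Step 1: gamma * R * T = 1.4 * 287.05 * 294.1 = 118189.967
Step 2: a = sqrt(118189.967) = 343.79 m/s

343.79


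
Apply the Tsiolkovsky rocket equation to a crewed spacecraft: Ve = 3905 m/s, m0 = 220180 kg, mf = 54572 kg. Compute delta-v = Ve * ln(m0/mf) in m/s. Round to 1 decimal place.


Step 1: Mass ratio m0/mf = 220180 / 54572 = 4.03467
Step 2: ln(4.03467) = 1.394924
Step 3: delta-v = 3905 * 1.394924 = 5447.2 m/s

5447.2


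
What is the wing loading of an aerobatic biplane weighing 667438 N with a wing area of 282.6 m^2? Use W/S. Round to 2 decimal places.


Step 1: Wing loading = W / S = 667438 / 282.6
Step 2: Wing loading = 2361.78 N/m^2

2361.78


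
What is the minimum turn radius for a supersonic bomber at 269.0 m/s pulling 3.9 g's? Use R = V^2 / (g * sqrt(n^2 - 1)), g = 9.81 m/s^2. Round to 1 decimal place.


Step 1: V^2 = 269.0^2 = 72361.0
Step 2: n^2 - 1 = 3.9^2 - 1 = 14.21
Step 3: sqrt(14.21) = 3.769615
Step 4: R = 72361.0 / (9.81 * 3.769615) = 1956.8 m

1956.8


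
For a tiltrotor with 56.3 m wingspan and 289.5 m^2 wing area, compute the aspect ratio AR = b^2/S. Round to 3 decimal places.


Step 1: b^2 = 56.3^2 = 3169.69
Step 2: AR = 3169.69 / 289.5 = 10.949

10.949


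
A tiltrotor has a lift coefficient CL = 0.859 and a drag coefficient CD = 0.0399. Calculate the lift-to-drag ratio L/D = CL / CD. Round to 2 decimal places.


Step 1: L/D = CL / CD = 0.859 / 0.0399
Step 2: L/D = 21.53

21.53


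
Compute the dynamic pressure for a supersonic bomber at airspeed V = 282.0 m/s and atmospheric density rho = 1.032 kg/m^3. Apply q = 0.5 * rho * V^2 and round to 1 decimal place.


Step 1: V^2 = 282.0^2 = 79524.0
Step 2: q = 0.5 * 1.032 * 79524.0
Step 3: q = 41034.4 Pa

41034.4


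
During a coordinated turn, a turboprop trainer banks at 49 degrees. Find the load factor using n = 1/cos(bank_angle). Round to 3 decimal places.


Step 1: Convert 49 degrees to radians = 0.855211
Step 2: cos(49 deg) = 0.656059
Step 3: n = 1 / 0.656059 = 1.524

1.524


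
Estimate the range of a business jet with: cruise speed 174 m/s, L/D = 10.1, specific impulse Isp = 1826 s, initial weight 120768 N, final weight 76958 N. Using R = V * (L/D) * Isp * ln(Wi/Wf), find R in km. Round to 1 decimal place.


Step 1: Coefficient = V * (L/D) * Isp = 174 * 10.1 * 1826 = 3209012.4 m
Step 2: Wi/Wf = 120768 / 76958 = 1.569272
Step 3: ln(1.569272) = 0.450612
Step 4: R = 3209012.4 * 0.450612 = 1446018.0 m = 1446.0 km

1446.0


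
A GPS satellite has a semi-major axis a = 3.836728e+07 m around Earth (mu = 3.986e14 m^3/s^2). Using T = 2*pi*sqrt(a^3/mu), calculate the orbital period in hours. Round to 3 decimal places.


Step 1: a^3 / mu = 5.647848e+22 / 3.986e14 = 1.416921e+08
Step 2: sqrt(1.416921e+08) = 11903.4505 s
Step 3: T = 2*pi * 11903.4505 = 74791.59 s
Step 4: T in hours = 74791.59 / 3600 = 20.775 hours

20.775


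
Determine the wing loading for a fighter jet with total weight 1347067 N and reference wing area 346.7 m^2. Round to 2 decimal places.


Step 1: Wing loading = W / S = 1347067 / 346.7
Step 2: Wing loading = 3885.40 N/m^2

3885.40


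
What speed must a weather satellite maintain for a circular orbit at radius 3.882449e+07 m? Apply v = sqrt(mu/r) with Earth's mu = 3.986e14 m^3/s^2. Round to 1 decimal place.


Step 1: mu / r = 3.986e14 / 3.882449e+07 = 10266715.6735
Step 2: v = sqrt(10266715.6735) = 3204.2 m/s

3204.2


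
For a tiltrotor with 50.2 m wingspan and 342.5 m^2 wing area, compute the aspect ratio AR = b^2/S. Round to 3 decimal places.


Step 1: b^2 = 50.2^2 = 2520.04
Step 2: AR = 2520.04 / 342.5 = 7.358

7.358


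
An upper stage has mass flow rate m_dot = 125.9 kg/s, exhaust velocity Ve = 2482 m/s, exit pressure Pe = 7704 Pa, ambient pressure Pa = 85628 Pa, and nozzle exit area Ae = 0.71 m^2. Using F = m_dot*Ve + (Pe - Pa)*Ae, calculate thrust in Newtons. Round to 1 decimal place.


Step 1: Momentum thrust = m_dot * Ve = 125.9 * 2482 = 312483.8 N
Step 2: Pressure thrust = (Pe - Pa) * Ae = (7704 - 85628) * 0.71 = -55326.04 N
Step 3: Total thrust F = 312483.8 + -55326.04 = 257157.8 N

257157.8


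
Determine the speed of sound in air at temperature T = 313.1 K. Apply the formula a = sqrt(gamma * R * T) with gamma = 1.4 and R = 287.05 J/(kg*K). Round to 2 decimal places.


Step 1: gamma * R * T = 1.4 * 287.05 * 313.1 = 125825.497
Step 2: a = sqrt(125825.497) = 354.72 m/s

354.72


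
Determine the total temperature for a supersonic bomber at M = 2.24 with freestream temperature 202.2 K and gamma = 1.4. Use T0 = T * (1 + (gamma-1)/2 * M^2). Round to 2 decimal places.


Step 1: (gamma-1)/2 = 0.2
Step 2: M^2 = 5.0176
Step 3: 1 + 0.2 * 5.0176 = 2.00352
Step 4: T0 = 202.2 * 2.00352 = 405.11 K

405.11


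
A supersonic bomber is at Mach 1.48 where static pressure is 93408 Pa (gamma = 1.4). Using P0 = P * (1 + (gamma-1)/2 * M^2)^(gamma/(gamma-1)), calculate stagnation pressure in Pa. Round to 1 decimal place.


Step 1: (gamma-1)/2 * M^2 = 0.2 * 2.1904 = 0.43808
Step 2: 1 + 0.43808 = 1.43808
Step 3: Exponent gamma/(gamma-1) = 3.5
Step 4: P0 = 93408 * 1.43808^3.5 = 333138.4 Pa

333138.4


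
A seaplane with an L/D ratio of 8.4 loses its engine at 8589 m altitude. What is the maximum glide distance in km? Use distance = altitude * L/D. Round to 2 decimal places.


Step 1: Glide distance = altitude * L/D = 8589 * 8.4 = 72147.6 m
Step 2: Convert to km: 72147.6 / 1000 = 72.15 km

72.15


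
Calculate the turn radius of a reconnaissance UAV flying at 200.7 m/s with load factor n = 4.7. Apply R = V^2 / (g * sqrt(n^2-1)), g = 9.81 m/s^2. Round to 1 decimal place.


Step 1: V^2 = 200.7^2 = 40280.49
Step 2: n^2 - 1 = 4.7^2 - 1 = 21.09
Step 3: sqrt(21.09) = 4.592385
Step 4: R = 40280.49 / (9.81 * 4.592385) = 894.1 m

894.1


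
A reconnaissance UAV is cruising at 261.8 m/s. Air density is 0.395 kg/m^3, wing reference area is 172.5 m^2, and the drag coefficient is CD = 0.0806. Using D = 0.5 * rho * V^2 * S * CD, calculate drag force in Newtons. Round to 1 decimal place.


Step 1: Dynamic pressure q = 0.5 * 0.395 * 261.8^2 = 13536.4999 Pa
Step 2: Drag D = q * S * CD = 13536.4999 * 172.5 * 0.0806
Step 3: D = 188204.7 N

188204.7


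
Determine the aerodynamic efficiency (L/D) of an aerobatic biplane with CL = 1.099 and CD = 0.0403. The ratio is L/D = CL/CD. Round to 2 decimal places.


Step 1: L/D = CL / CD = 1.099 / 0.0403
Step 2: L/D = 27.27

27.27


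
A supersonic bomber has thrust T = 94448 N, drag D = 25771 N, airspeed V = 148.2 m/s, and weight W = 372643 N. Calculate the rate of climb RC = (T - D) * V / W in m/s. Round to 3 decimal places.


Step 1: Excess thrust = T - D = 94448 - 25771 = 68677 N
Step 2: Excess power = 68677 * 148.2 = 10177931.4 W
Step 3: RC = 10177931.4 / 372643 = 27.313 m/s

27.313


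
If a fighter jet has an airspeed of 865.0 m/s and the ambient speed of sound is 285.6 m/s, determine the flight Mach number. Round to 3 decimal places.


Step 1: M = V / a = 865.0 / 285.6
Step 2: M = 3.029

3.029


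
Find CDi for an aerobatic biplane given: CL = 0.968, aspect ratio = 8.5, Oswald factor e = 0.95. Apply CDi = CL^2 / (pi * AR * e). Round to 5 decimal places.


Step 1: CL^2 = 0.968^2 = 0.937024
Step 2: pi * AR * e = 3.14159 * 8.5 * 0.95 = 25.368361
Step 3: CDi = 0.937024 / 25.368361 = 0.03694

0.03694


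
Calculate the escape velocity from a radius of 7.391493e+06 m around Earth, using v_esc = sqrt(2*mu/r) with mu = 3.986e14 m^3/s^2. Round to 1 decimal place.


Step 1: 2*mu/r = 2 * 3.986e14 / 7.391493e+06 = 107853717.7807
Step 2: v_esc = sqrt(107853717.7807) = 10385.3 m/s

10385.3


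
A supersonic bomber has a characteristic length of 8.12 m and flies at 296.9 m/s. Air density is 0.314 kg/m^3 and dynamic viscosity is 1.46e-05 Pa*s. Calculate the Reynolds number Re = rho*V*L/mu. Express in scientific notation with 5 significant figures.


Step 1: Numerator = rho * V * L = 0.314 * 296.9 * 8.12 = 756.999992
Step 2: Re = 756.999992 / 1.46e-05
Step 3: Re = 5.1849e+07

5.1849e+07


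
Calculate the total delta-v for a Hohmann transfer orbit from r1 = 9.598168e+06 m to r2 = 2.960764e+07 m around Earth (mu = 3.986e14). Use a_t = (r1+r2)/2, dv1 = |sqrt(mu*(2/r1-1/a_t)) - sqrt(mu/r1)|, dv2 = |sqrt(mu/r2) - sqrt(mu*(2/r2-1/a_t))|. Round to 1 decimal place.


Step 1: Transfer semi-major axis a_t = (9.598168e+06 + 2.960764e+07) / 2 = 1.960290e+07 m
Step 2: v1 (circular at r1) = sqrt(mu/r1) = 6444.28 m/s
Step 3: v_t1 = sqrt(mu*(2/r1 - 1/a_t)) = 7919.84 m/s
Step 4: dv1 = |7919.84 - 6444.28| = 1475.55 m/s
Step 5: v2 (circular at r2) = 3669.16 m/s, v_t2 = 2567.44 m/s
Step 6: dv2 = |3669.16 - 2567.44| = 1101.72 m/s
Step 7: Total delta-v = 1475.55 + 1101.72 = 2577.3 m/s

2577.3


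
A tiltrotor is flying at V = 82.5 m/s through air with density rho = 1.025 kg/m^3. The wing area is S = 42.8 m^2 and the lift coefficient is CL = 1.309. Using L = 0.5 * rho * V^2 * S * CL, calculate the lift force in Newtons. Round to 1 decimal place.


Step 1: Calculate dynamic pressure q = 0.5 * 1.025 * 82.5^2 = 0.5 * 1.025 * 6806.25 = 3488.2031 Pa
Step 2: Multiply by wing area and lift coefficient: L = 3488.2031 * 42.8 * 1.309
Step 3: L = 149295.0937 * 1.309 = 195427.3 N

195427.3


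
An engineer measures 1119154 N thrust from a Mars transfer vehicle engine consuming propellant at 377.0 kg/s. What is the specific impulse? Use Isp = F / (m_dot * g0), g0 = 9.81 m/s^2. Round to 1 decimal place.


Step 1: m_dot * g0 = 377.0 * 9.81 = 3698.37
Step 2: Isp = 1119154 / 3698.37 = 302.6 s

302.6


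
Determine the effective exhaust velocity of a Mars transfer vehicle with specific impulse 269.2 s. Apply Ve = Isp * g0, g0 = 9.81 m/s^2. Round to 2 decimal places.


Step 1: Ve = Isp * g0 = 269.2 * 9.81
Step 2: Ve = 2640.85 m/s

2640.85


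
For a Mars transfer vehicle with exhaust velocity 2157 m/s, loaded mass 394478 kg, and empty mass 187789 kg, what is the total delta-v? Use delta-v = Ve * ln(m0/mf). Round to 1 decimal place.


Step 1: Mass ratio m0/mf = 394478 / 187789 = 2.100645
Step 2: ln(2.100645) = 0.742244
Step 3: delta-v = 2157 * 0.742244 = 1601.0 m/s

1601.0


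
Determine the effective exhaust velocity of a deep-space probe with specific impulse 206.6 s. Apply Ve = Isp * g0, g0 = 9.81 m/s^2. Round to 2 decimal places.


Step 1: Ve = Isp * g0 = 206.6 * 9.81
Step 2: Ve = 2026.75 m/s

2026.75


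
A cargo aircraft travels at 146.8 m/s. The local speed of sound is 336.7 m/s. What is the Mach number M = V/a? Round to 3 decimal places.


Step 1: M = V / a = 146.8 / 336.7
Step 2: M = 0.436

0.436


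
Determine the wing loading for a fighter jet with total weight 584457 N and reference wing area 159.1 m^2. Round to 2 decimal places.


Step 1: Wing loading = W / S = 584457 / 159.1
Step 2: Wing loading = 3673.52 N/m^2

3673.52


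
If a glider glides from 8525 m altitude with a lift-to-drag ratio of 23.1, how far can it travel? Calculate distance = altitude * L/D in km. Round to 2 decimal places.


Step 1: Glide distance = altitude * L/D = 8525 * 23.1 = 196927.5 m
Step 2: Convert to km: 196927.5 / 1000 = 196.93 km

196.93


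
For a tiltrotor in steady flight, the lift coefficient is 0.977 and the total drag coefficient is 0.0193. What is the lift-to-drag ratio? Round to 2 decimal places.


Step 1: L/D = CL / CD = 0.977 / 0.0193
Step 2: L/D = 50.62

50.62


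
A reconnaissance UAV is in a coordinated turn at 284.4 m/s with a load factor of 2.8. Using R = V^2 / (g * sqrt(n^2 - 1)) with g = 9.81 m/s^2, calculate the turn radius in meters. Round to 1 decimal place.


Step 1: V^2 = 284.4^2 = 80883.36
Step 2: n^2 - 1 = 2.8^2 - 1 = 6.84
Step 3: sqrt(6.84) = 2.615339
Step 4: R = 80883.36 / (9.81 * 2.615339) = 3152.6 m

3152.6


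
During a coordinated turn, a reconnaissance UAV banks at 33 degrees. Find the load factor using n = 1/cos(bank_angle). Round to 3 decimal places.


Step 1: Convert 33 degrees to radians = 0.575959
Step 2: cos(33 deg) = 0.838671
Step 3: n = 1 / 0.838671 = 1.192

1.192


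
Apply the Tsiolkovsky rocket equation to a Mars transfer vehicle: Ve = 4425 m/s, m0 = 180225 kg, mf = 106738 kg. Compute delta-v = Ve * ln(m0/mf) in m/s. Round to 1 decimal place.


Step 1: Mass ratio m0/mf = 180225 / 106738 = 1.68848
Step 2: ln(1.68848) = 0.523829
Step 3: delta-v = 4425 * 0.523829 = 2317.9 m/s

2317.9


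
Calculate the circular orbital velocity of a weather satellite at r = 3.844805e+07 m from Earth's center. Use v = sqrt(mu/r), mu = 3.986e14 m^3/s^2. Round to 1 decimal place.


Step 1: mu / r = 3.986e14 / 3.844805e+07 = 10367235.7896
Step 2: v = sqrt(10367235.7896) = 3219.8 m/s

3219.8


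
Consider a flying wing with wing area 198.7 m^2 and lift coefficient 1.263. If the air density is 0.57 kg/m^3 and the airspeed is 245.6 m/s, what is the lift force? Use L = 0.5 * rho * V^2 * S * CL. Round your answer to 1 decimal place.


Step 1: Calculate dynamic pressure q = 0.5 * 0.57 * 245.6^2 = 0.5 * 0.57 * 60319.36 = 17191.0176 Pa
Step 2: Multiply by wing area and lift coefficient: L = 17191.0176 * 198.7 * 1.263
Step 3: L = 3415855.1971 * 1.263 = 4314225.1 N

4314225.1


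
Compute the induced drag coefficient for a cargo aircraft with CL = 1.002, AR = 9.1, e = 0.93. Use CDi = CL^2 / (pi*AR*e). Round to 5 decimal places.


Step 1: CL^2 = 1.002^2 = 1.004004
Step 2: pi * AR * e = 3.14159 * 9.1 * 0.93 = 26.587299
Step 3: CDi = 1.004004 / 26.587299 = 0.03776

0.03776


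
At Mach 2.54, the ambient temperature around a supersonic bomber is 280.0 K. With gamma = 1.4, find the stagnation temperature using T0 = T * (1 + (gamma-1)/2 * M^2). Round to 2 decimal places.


Step 1: (gamma-1)/2 = 0.2
Step 2: M^2 = 6.4516
Step 3: 1 + 0.2 * 6.4516 = 2.29032
Step 4: T0 = 280.0 * 2.29032 = 641.29 K

641.29


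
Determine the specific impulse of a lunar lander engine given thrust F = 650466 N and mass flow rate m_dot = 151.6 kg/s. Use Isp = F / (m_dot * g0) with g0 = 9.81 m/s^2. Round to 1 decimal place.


Step 1: m_dot * g0 = 151.6 * 9.81 = 1487.2
Step 2: Isp = 650466 / 1487.2 = 437.4 s

437.4


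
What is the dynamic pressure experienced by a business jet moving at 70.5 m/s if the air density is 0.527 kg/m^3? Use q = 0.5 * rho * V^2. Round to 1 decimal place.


Step 1: V^2 = 70.5^2 = 4970.25
Step 2: q = 0.5 * 0.527 * 4970.25
Step 3: q = 1309.7 Pa

1309.7


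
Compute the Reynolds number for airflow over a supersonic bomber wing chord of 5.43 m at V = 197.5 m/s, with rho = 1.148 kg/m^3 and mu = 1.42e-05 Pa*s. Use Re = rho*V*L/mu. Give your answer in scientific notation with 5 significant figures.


Step 1: Numerator = rho * V * L = 1.148 * 197.5 * 5.43 = 1231.1439
Step 2: Re = 1231.1439 / 1.42e-05
Step 3: Re = 8.6700e+07

8.6700e+07


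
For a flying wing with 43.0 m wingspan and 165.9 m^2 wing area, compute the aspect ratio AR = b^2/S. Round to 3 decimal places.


Step 1: b^2 = 43.0^2 = 1849.0
Step 2: AR = 1849.0 / 165.9 = 11.145

11.145


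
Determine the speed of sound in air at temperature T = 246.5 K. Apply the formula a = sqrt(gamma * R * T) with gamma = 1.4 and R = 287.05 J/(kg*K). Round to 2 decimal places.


Step 1: gamma * R * T = 1.4 * 287.05 * 246.5 = 99060.955
Step 2: a = sqrt(99060.955) = 314.74 m/s

314.74


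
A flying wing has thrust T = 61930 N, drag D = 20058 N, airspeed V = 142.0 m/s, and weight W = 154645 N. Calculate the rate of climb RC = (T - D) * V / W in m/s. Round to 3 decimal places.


Step 1: Excess thrust = T - D = 61930 - 20058 = 41872 N
Step 2: Excess power = 41872 * 142.0 = 5945824.0 W
Step 3: RC = 5945824.0 / 154645 = 38.448 m/s

38.448


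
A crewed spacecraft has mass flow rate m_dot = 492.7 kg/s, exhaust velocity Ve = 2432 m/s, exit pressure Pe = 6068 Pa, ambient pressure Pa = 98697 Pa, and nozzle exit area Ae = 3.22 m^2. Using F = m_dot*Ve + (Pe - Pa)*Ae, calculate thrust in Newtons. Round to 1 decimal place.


Step 1: Momentum thrust = m_dot * Ve = 492.7 * 2432 = 1198246.4 N
Step 2: Pressure thrust = (Pe - Pa) * Ae = (6068 - 98697) * 3.22 = -298265.38 N
Step 3: Total thrust F = 1198246.4 + -298265.38 = 899981.0 N

899981.0


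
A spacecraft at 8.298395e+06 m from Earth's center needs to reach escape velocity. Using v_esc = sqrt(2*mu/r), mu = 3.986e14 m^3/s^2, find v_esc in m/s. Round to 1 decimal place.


Step 1: 2*mu/r = 2 * 3.986e14 / 8.298395e+06 = 96066769.538
Step 2: v_esc = sqrt(96066769.538) = 9801.4 m/s

9801.4


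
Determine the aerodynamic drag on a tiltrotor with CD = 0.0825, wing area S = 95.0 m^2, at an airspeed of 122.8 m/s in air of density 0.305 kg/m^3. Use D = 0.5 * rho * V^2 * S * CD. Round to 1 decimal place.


Step 1: Dynamic pressure q = 0.5 * 0.305 * 122.8^2 = 2299.6756 Pa
Step 2: Drag D = q * S * CD = 2299.6756 * 95.0 * 0.0825
Step 3: D = 18023.7 N

18023.7


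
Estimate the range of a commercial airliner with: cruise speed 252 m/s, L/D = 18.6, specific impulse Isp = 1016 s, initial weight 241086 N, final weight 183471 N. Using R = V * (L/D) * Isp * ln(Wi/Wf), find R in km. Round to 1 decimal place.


Step 1: Coefficient = V * (L/D) * Isp = 252 * 18.6 * 1016 = 4762195.2 m
Step 2: Wi/Wf = 241086 / 183471 = 1.314028
Step 3: ln(1.314028) = 0.273097
Step 4: R = 4762195.2 * 0.273097 = 1300541.7 m = 1300.5 km

1300.5


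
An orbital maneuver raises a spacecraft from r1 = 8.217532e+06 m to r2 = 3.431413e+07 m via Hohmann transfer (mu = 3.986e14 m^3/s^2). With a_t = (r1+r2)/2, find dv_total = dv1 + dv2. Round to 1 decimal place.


Step 1: Transfer semi-major axis a_t = (8.217532e+06 + 3.431413e+07) / 2 = 2.126583e+07 m
Step 2: v1 (circular at r1) = sqrt(mu/r1) = 6964.63 m/s
Step 3: v_t1 = sqrt(mu*(2/r1 - 1/a_t)) = 8846.94 m/s
Step 4: dv1 = |8846.94 - 6964.63| = 1882.32 m/s
Step 5: v2 (circular at r2) = 3408.26 m/s, v_t2 = 2118.66 m/s
Step 6: dv2 = |3408.26 - 2118.66| = 1289.59 m/s
Step 7: Total delta-v = 1882.32 + 1289.59 = 3171.9 m/s

3171.9


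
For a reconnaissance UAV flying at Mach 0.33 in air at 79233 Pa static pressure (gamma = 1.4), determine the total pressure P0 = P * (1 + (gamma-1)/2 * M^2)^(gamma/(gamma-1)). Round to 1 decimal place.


Step 1: (gamma-1)/2 * M^2 = 0.2 * 0.1089 = 0.02178
Step 2: 1 + 0.02178 = 1.02178
Step 3: Exponent gamma/(gamma-1) = 3.5
Step 4: P0 = 79233 * 1.02178^3.5 = 85439.2 Pa

85439.2


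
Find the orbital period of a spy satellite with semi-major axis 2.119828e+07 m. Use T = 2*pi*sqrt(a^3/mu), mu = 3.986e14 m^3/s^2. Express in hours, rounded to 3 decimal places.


Step 1: a^3 / mu = 9.525809e+21 / 3.986e14 = 2.389817e+07
Step 2: sqrt(2.389817e+07) = 4888.5751 s
Step 3: T = 2*pi * 4888.5751 = 30715.82 s
Step 4: T in hours = 30715.82 / 3600 = 8.532 hours

8.532


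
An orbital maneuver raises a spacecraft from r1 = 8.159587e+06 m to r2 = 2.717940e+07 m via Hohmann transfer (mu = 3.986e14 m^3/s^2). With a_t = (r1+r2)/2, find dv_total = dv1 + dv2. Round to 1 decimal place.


Step 1: Transfer semi-major axis a_t = (8.159587e+06 + 2.717940e+07) / 2 = 1.766949e+07 m
Step 2: v1 (circular at r1) = sqrt(mu/r1) = 6989.31 m/s
Step 3: v_t1 = sqrt(mu*(2/r1 - 1/a_t)) = 8668.47 m/s
Step 4: dv1 = |8668.47 - 6989.31| = 1679.16 m/s
Step 5: v2 (circular at r2) = 3829.56 m/s, v_t2 = 2602.38 m/s
Step 6: dv2 = |3829.56 - 2602.38| = 1227.18 m/s
Step 7: Total delta-v = 1679.16 + 1227.18 = 2906.3 m/s

2906.3


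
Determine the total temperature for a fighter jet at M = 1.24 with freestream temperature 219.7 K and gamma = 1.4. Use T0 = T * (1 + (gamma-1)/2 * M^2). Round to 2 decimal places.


Step 1: (gamma-1)/2 = 0.2
Step 2: M^2 = 1.5376
Step 3: 1 + 0.2 * 1.5376 = 1.30752
Step 4: T0 = 219.7 * 1.30752 = 287.26 K

287.26


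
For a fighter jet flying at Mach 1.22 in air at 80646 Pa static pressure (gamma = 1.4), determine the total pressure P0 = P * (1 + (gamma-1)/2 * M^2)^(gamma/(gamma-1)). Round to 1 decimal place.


Step 1: (gamma-1)/2 * M^2 = 0.2 * 1.4884 = 0.29768
Step 2: 1 + 0.29768 = 1.29768
Step 3: Exponent gamma/(gamma-1) = 3.5
Step 4: P0 = 80646 * 1.29768^3.5 = 200756.4 Pa

200756.4


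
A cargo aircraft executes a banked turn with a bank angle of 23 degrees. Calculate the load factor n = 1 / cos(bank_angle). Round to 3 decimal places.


Step 1: Convert 23 degrees to radians = 0.401426
Step 2: cos(23 deg) = 0.920505
Step 3: n = 1 / 0.920505 = 1.086

1.086


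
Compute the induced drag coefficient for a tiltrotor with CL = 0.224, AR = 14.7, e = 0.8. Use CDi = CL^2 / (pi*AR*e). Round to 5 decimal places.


Step 1: CL^2 = 0.224^2 = 0.050176
Step 2: pi * AR * e = 3.14159 * 14.7 * 0.8 = 36.94513
Step 3: CDi = 0.050176 / 36.94513 = 0.00136

0.00136


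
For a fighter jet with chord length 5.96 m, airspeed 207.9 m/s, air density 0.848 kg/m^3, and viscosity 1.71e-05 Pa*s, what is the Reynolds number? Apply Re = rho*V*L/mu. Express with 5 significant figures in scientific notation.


Step 1: Numerator = rho * V * L = 0.848 * 207.9 * 5.96 = 1050.743232
Step 2: Re = 1050.743232 / 1.71e-05
Step 3: Re = 6.1447e+07

6.1447e+07


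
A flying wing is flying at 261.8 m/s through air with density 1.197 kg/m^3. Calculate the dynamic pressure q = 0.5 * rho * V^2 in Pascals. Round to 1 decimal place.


Step 1: V^2 = 261.8^2 = 68539.24
Step 2: q = 0.5 * 1.197 * 68539.24
Step 3: q = 41020.7 Pa

41020.7


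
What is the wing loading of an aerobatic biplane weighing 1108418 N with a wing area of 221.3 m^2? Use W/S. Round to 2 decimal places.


Step 1: Wing loading = W / S = 1108418 / 221.3
Step 2: Wing loading = 5008.67 N/m^2

5008.67
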